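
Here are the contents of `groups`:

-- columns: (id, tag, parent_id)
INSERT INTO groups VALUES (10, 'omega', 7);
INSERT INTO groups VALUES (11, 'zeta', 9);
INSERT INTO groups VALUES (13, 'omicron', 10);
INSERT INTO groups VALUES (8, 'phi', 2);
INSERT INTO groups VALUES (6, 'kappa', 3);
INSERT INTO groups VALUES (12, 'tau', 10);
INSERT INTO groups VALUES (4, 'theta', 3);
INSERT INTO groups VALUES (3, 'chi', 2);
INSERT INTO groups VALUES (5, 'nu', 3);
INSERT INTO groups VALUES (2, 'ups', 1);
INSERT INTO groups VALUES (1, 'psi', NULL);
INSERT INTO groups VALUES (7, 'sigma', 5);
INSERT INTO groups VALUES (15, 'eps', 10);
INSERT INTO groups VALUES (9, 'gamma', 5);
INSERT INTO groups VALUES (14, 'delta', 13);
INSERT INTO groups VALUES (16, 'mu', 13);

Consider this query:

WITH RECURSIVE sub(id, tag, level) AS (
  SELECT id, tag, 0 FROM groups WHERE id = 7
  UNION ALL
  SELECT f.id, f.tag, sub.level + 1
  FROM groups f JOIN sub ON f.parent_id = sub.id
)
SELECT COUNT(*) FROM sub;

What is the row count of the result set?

Base: id=7 (sigma) at level 0.
Iteration 1: rows with parent_id in {7} -> omega (id 10, level 1).
Iteration 2: rows with parent_id in {10} -> tau (id 12, level 2), omicron (id 13, level 2), eps (id 15, level 2).
Iteration 3: rows with parent_id in {12,13,15} -> delta (id 14, level 3), mu (id 16, level 3).
Iteration 4: no rows with parent_id in {14,16}; recursion stops.
Total rows emitted: 7.

7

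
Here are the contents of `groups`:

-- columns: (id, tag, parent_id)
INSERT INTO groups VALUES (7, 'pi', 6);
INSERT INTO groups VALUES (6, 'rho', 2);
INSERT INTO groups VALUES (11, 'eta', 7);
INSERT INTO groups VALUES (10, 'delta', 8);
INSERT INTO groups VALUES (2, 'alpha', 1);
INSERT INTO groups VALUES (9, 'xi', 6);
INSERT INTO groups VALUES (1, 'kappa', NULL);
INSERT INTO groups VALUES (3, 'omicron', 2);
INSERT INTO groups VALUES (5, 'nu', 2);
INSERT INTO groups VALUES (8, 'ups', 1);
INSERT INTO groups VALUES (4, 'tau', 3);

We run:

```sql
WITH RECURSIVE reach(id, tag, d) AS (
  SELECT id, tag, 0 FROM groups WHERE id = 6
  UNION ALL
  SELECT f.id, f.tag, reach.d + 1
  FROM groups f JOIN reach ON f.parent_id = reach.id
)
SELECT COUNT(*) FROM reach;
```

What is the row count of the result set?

Base: id=6 (rho) at d 0.
Iteration 1: rows with parent_id in {6} -> pi (id 7, d 1), xi (id 9, d 1).
Iteration 2: rows with parent_id in {7,9} -> eta (id 11, d 2).
Iteration 3: no rows with parent_id in {11}; recursion stops.
Total rows emitted: 4.

4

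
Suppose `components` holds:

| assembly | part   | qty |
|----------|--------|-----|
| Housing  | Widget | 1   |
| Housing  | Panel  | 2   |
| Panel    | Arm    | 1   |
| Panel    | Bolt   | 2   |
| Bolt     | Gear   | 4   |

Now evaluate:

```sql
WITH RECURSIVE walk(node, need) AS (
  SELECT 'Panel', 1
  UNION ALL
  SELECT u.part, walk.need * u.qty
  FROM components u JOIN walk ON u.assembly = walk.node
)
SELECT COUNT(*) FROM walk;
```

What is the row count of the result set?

Base: (Panel, need=1).
Iteration 1: components of {Panel} -> Arm = 1*1 = 1, Bolt = 1*2 = 2.
Iteration 2: components of {Arm,Bolt} -> Gear = 2*4 = 8.
Iteration 3: no further components; recursion stops.
Total rows emitted: 4.

4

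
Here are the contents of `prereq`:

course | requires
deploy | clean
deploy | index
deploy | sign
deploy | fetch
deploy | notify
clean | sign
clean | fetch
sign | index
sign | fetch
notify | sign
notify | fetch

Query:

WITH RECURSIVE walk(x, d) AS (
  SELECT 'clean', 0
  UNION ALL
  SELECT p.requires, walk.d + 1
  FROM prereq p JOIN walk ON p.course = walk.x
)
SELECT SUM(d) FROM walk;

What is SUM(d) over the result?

6

Base: (clean, d=0).
Iteration 1: edges from {clean} -> (fetch, d=1), (sign, d=1).
Iteration 2: edges from {fetch,sign} -> (fetch, d=2), (index, d=2).
Iteration 3: no outgoing edges from {fetch,index}; recursion stops.
SUM(d) = 0 + 1 + 1 + 2 + 2 = 6.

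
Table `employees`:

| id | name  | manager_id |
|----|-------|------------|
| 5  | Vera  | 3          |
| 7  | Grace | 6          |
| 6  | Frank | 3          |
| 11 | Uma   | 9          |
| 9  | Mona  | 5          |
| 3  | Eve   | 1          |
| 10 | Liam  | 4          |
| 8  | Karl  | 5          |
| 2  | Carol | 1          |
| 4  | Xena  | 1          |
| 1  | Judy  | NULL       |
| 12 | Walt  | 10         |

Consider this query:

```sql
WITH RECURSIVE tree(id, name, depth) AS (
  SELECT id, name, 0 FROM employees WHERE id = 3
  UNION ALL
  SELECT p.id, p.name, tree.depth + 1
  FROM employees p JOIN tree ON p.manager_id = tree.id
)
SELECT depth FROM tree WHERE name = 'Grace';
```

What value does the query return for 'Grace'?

2

Base: id=3 (Eve) at depth 0.
Iteration 1: rows with manager_id in {3} -> Vera (id 5, depth 1), Frank (id 6, depth 1).
Iteration 2: rows with manager_id in {5,6} -> Grace (id 7, depth 2), Karl (id 8, depth 2), Mona (id 9, depth 2).
Iteration 3: rows with manager_id in {7,8,9} -> Uma (id 11, depth 3).
Iteration 4: no rows with manager_id in {11}; recursion stops.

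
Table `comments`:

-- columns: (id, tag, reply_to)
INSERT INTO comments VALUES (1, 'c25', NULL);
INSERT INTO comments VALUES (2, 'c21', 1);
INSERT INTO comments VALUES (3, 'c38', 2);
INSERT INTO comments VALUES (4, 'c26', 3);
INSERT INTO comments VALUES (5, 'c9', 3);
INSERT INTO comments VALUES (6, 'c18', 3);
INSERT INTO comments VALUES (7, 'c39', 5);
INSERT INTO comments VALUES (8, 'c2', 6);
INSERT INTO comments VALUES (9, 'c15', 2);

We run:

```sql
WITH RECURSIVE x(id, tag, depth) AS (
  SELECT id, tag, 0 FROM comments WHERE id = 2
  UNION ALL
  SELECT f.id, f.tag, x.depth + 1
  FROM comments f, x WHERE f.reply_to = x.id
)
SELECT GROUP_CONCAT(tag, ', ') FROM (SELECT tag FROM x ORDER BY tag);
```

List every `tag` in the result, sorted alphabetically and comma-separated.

Base: id=2 (c21) at depth 0.
Iteration 1: rows with reply_to in {2} -> c38 (id 3, depth 1), c15 (id 9, depth 1).
Iteration 2: rows with reply_to in {3,9} -> c26 (id 4, depth 2), c9 (id 5, depth 2), c18 (id 6, depth 2).
Iteration 3: rows with reply_to in {4,5,6} -> c39 (id 7, depth 3), c2 (id 8, depth 3).
Iteration 4: no rows with reply_to in {7,8}; recursion stops.

c15, c18, c2, c21, c26, c38, c39, c9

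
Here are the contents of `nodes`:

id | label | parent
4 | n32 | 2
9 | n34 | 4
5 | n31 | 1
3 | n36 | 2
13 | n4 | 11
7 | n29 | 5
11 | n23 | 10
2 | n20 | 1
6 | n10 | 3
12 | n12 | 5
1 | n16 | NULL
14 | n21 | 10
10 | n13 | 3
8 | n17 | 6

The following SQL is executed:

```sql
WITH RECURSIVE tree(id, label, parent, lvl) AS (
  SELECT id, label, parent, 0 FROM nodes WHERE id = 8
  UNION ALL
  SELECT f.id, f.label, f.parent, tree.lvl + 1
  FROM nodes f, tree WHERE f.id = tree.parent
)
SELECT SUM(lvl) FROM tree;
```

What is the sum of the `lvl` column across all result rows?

10

Base: id=8 (n17), parent=6, lvl 0.
Iteration 1: join on id=6 -> n10 (id 6, parent=3, lvl 1).
Iteration 2: join on id=3 -> n36 (id 3, parent=2, lvl 2).
Iteration 3: join on id=2 -> n20 (id 2, parent=1, lvl 3).
Iteration 4: join on id=1 -> n16 (id 1, parent=NULL, lvl 4).
Iteration 5: parent is NULL; no match; recursion stops.
SUM(lvl) = 0 + 1 + 2 + 3 + 4 = 10.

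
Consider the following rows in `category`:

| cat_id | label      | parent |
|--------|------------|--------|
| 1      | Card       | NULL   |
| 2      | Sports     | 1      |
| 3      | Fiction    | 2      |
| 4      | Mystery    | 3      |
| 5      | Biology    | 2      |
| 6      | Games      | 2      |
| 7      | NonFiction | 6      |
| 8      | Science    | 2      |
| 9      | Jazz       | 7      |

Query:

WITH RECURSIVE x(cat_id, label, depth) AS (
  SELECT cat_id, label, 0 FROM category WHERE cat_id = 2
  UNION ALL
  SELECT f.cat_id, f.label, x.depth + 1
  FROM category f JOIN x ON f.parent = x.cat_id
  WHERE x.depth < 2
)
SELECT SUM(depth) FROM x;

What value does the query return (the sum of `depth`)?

Base: cat_id=2 (Sports) at depth 0.
Iteration 1: rows with parent in {2} -> Fiction (id 3, depth 1), Biology (id 5, depth 1), Games (id 6, depth 1), Science (id 8, depth 1).
Iteration 2: rows with parent in {3,5,6,8} -> Mystery (id 4, depth 2), NonFiction (id 7, depth 2).
Iteration 3: depth < 2 fails for all current rows; recursion stops.
SUM(depth) = 0 + 1 + 1 + 1 + 1 + 2 + 2 = 8.

8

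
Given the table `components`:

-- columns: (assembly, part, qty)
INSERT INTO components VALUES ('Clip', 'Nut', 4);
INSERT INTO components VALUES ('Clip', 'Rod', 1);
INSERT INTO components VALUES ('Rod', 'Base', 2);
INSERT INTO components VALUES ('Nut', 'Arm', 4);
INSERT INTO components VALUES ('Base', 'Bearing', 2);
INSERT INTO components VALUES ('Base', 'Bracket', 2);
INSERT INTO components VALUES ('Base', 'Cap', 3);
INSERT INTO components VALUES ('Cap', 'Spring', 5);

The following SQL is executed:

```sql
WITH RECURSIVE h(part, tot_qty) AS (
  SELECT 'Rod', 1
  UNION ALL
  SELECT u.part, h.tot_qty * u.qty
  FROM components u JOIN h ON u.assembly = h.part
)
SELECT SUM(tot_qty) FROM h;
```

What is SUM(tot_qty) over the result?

Base: (Rod, tot_qty=1).
Iteration 1: components of {Rod} -> Base = 1*2 = 2.
Iteration 2: components of {Base} -> Bearing = 2*2 = 4, Bracket = 2*2 = 4, Cap = 2*3 = 6.
Iteration 3: components of {Bearing,Bracket,Cap} -> Spring = 6*5 = 30.
Iteration 4: no further components; recursion stops.
SUM(tot_qty) = 1 + 2 + 4 + 4 + 6 + 30 = 47.

47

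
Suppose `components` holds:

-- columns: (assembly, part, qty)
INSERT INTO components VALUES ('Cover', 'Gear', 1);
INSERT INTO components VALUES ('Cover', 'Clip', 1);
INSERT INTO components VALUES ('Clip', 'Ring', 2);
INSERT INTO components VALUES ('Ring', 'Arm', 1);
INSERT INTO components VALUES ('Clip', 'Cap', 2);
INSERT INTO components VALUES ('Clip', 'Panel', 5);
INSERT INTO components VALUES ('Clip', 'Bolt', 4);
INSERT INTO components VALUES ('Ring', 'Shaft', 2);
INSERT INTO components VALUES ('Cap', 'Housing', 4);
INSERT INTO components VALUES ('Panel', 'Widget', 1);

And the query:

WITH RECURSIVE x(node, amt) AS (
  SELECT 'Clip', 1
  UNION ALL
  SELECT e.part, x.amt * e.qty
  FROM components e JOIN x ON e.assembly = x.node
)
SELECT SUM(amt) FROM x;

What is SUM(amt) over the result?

Base: (Clip, amt=1).
Iteration 1: components of {Clip} -> Bolt = 1*4 = 4, Cap = 1*2 = 2, Panel = 1*5 = 5, Ring = 1*2 = 2.
Iteration 2: components of {Bolt,Cap,Panel,Ring} -> Arm = 2*1 = 2, Housing = 2*4 = 8, Shaft = 2*2 = 4, Widget = 5*1 = 5.
Iteration 3: no further components; recursion stops.
SUM(amt) = 1 + 2 + 2 + 5 + 4 + 2 + 4 + 8 + 5 = 33.

33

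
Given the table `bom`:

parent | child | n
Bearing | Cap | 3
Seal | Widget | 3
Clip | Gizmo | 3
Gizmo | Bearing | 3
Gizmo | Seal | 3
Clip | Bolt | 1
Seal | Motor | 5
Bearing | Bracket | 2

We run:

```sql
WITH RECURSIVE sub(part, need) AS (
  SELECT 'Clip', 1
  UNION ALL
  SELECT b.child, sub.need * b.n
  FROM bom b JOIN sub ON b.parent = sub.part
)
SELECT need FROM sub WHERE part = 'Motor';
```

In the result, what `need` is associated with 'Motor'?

Base: (Clip, need=1).
Iteration 1: components of {Clip} -> Bolt = 1*1 = 1, Gizmo = 1*3 = 3.
Iteration 2: components of {Bolt,Gizmo} -> Bearing = 3*3 = 9, Seal = 3*3 = 9.
Iteration 3: components of {Bearing,Seal} -> Bracket = 9*2 = 18, Cap = 9*3 = 27, Motor = 9*5 = 45, Widget = 9*3 = 27.
Iteration 4: no further components; recursion stops.

45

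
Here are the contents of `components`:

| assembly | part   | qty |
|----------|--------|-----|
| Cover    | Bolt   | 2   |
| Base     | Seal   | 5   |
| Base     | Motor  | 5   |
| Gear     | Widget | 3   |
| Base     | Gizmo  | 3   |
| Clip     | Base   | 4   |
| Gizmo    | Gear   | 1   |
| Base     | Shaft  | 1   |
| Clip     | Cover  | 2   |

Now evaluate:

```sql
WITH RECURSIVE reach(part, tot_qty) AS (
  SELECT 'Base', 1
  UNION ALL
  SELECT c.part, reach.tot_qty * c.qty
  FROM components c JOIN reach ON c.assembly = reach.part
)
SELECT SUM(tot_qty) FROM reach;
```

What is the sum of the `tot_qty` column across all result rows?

27

Base: (Base, tot_qty=1).
Iteration 1: components of {Base} -> Gizmo = 1*3 = 3, Motor = 1*5 = 5, Seal = 1*5 = 5, Shaft = 1*1 = 1.
Iteration 2: components of {Gizmo,Motor,Seal,Shaft} -> Gear = 3*1 = 3.
Iteration 3: components of {Gear} -> Widget = 3*3 = 9.
Iteration 4: no further components; recursion stops.
SUM(tot_qty) = 1 + 5 + 3 + 5 + 1 + 3 + 9 = 27.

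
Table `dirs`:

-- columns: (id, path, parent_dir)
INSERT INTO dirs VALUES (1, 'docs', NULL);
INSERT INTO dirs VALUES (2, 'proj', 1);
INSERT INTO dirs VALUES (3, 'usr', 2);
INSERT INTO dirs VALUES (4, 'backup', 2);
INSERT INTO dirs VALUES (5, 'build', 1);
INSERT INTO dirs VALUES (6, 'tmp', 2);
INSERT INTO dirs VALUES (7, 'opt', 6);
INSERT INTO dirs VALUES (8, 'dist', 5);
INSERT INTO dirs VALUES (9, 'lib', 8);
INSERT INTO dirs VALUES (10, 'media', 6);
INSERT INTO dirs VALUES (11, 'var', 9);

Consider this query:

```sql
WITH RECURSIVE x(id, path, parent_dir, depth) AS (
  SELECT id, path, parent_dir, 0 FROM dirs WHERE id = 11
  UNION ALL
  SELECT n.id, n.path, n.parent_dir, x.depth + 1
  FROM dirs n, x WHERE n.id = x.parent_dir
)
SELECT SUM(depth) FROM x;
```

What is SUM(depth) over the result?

Base: id=11 (var), parent_dir=9, depth 0.
Iteration 1: join on id=9 -> lib (id 9, parent_dir=8, depth 1).
Iteration 2: join on id=8 -> dist (id 8, parent_dir=5, depth 2).
Iteration 3: join on id=5 -> build (id 5, parent_dir=1, depth 3).
Iteration 4: join on id=1 -> docs (id 1, parent_dir=NULL, depth 4).
Iteration 5: parent_dir is NULL; no match; recursion stops.
SUM(depth) = 0 + 1 + 2 + 3 + 4 = 10.

10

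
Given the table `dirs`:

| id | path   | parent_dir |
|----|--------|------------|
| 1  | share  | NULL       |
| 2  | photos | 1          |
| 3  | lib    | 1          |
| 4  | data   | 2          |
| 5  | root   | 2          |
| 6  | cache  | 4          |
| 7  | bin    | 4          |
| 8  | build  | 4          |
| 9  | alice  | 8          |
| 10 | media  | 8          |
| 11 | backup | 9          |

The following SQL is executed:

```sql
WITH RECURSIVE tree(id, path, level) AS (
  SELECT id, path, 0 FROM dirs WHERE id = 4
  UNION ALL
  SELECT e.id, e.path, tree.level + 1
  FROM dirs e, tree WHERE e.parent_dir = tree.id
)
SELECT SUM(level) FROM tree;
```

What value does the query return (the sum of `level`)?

10

Base: id=4 (data) at level 0.
Iteration 1: rows with parent_dir in {4} -> cache (id 6, level 1), bin (id 7, level 1), build (id 8, level 1).
Iteration 2: rows with parent_dir in {6,7,8} -> alice (id 9, level 2), media (id 10, level 2).
Iteration 3: rows with parent_dir in {9,10} -> backup (id 11, level 3).
Iteration 4: no rows with parent_dir in {11}; recursion stops.
SUM(level) = 0 + 1 + 1 + 1 + 2 + 2 + 3 = 10.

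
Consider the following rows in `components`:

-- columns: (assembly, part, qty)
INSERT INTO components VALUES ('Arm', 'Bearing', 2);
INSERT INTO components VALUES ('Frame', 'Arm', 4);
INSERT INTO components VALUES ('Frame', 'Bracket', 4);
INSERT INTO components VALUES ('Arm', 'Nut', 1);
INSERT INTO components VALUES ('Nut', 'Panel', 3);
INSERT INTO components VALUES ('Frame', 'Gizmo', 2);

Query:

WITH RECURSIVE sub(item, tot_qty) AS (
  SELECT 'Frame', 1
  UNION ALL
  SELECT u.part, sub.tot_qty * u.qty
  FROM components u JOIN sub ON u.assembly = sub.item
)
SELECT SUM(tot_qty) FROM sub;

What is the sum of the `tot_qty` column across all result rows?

35

Base: (Frame, tot_qty=1).
Iteration 1: components of {Frame} -> Arm = 1*4 = 4, Bracket = 1*4 = 4, Gizmo = 1*2 = 2.
Iteration 2: components of {Arm,Bracket,Gizmo} -> Bearing = 4*2 = 8, Nut = 4*1 = 4.
Iteration 3: components of {Bearing,Nut} -> Panel = 4*3 = 12.
Iteration 4: no further components; recursion stops.
SUM(tot_qty) = 1 + 2 + 4 + 4 + 4 + 8 + 12 = 35.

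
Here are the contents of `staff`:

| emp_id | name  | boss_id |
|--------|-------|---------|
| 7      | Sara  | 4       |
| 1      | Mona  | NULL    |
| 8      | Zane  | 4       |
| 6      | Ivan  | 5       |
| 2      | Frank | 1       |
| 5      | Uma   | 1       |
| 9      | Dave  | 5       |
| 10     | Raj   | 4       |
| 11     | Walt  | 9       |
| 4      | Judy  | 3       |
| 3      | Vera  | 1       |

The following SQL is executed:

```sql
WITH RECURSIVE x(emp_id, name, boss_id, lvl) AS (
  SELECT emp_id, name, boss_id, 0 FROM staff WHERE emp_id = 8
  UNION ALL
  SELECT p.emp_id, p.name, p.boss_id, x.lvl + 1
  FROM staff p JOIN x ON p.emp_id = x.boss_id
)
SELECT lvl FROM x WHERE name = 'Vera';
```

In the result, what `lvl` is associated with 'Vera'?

Base: emp_id=8 (Zane), boss_id=4, lvl 0.
Iteration 1: join on emp_id=4 -> Judy (id 4, boss_id=3, lvl 1).
Iteration 2: join on emp_id=3 -> Vera (id 3, boss_id=1, lvl 2).
Iteration 3: join on emp_id=1 -> Mona (id 1, boss_id=NULL, lvl 3).
Iteration 4: boss_id is NULL; no match; recursion stops.

2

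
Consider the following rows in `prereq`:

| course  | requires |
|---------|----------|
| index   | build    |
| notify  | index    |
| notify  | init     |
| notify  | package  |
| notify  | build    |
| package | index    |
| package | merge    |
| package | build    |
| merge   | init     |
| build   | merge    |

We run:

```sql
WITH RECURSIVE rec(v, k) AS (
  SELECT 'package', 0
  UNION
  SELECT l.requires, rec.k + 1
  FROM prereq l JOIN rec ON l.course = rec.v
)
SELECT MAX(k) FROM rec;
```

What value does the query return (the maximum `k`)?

4

Base: (package, k=0).
Iteration 1: edges from {package} -> (build, k=1), (index, k=1), (merge, k=1).
Iteration 2: edges from {build,index,merge} -> (build, k=2), (init, k=2), (merge, k=2).
Iteration 3: edges from {build,init,merge} -> (init, k=3), (merge, k=3).
Iteration 4: edges from {init,merge} -> (init, k=4).
Iteration 5: no outgoing edges from {init}; recursion stops.
k values: 0, 1, 1, 1, 2, 2, 2, 3, 3, 4; the maximum is 4.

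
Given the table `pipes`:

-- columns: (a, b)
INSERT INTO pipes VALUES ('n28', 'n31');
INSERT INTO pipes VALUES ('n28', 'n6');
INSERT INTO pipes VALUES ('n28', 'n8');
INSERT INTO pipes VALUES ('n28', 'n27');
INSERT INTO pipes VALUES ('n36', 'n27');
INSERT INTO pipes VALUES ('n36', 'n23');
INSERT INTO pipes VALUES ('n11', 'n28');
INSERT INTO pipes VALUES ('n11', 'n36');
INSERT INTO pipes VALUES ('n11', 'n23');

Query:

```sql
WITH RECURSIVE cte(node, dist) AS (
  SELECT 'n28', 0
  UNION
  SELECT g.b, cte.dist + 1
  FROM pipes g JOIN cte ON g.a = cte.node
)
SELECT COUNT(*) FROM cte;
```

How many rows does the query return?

5

Base: (n28, dist=0).
Iteration 1: edges from {n28} -> (n27, dist=1), (n31, dist=1), (n6, dist=1), (n8, dist=1).
Iteration 2: no outgoing edges from {n27,n31,n6,n8}; recursion stops.
Total rows emitted: 5.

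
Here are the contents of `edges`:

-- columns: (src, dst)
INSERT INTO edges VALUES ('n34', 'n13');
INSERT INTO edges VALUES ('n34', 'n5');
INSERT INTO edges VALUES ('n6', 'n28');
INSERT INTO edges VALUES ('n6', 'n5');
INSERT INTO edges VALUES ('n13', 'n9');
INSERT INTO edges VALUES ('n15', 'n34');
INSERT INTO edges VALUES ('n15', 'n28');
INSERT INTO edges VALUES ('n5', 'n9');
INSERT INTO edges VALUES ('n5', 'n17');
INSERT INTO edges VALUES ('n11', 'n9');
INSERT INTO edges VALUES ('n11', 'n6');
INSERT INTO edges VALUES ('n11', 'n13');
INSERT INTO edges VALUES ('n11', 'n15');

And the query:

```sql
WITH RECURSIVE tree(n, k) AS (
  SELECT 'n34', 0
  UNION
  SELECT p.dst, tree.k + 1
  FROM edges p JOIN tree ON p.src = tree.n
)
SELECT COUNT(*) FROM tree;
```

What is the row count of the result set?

Base: (n34, k=0).
Iteration 1: edges from {n34} -> (n13, k=1), (n5, k=1).
Iteration 2: edges from {n13,n5} -> (n17, k=2), (n9, k=2). [UNION drops 1 duplicate row(s)]
Iteration 3: no outgoing edges from {n17,n9}; recursion stops.
Total rows emitted: 5.

5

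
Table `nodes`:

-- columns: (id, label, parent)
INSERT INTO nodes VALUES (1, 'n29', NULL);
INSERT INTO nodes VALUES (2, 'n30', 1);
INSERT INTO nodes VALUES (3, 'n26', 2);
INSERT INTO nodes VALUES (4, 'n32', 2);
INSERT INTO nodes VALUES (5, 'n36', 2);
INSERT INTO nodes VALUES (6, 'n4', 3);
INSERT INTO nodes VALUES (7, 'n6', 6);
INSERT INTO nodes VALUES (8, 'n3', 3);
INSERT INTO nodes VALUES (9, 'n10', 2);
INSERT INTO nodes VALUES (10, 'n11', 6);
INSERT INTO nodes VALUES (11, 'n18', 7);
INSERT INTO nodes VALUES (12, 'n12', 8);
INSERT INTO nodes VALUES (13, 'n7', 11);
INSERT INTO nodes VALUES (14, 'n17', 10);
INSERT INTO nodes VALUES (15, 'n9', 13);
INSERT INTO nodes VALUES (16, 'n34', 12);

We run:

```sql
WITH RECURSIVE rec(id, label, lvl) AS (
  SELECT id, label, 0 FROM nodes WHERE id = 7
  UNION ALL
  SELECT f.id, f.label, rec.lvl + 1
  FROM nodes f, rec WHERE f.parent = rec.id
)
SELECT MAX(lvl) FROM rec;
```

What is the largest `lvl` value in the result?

3

Base: id=7 (n6) at lvl 0.
Iteration 1: rows with parent in {7} -> n18 (id 11, lvl 1).
Iteration 2: rows with parent in {11} -> n7 (id 13, lvl 2).
Iteration 3: rows with parent in {13} -> n9 (id 15, lvl 3).
Iteration 4: no rows with parent in {15}; recursion stops.
lvl values: 0, 1, 2, 3; the maximum is 3.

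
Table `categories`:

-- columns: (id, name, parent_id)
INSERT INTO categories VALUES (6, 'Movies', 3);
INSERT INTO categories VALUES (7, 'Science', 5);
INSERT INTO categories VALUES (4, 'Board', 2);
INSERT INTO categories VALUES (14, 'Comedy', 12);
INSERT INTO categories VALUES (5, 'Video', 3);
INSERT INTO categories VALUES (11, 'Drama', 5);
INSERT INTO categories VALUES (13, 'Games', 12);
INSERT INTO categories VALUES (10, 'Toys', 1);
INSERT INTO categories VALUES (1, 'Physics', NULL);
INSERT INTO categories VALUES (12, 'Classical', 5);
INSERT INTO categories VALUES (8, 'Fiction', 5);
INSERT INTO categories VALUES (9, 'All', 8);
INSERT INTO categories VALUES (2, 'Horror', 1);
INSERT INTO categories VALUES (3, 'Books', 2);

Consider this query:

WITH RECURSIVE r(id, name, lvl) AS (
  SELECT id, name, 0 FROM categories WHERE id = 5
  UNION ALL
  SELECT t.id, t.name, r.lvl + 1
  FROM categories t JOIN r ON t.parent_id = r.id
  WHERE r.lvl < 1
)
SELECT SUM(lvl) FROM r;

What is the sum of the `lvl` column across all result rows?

Base: id=5 (Video) at lvl 0.
Iteration 1: rows with parent_id in {5} -> Science (id 7, lvl 1), Fiction (id 8, lvl 1), Drama (id 11, lvl 1), Classical (id 12, lvl 1).
Iteration 2: lvl < 1 fails for all current rows; recursion stops.
SUM(lvl) = 0 + 1 + 1 + 1 + 1 = 4.

4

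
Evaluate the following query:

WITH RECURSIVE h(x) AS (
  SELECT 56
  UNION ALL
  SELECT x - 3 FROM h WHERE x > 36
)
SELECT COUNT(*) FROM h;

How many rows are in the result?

Base: x=56.
Iteration 1: 56 > 36 holds -> x = 56 - 3 = 53.
Iteration 2: 53 > 36 holds -> x = 53 - 3 = 50.
Iteration 3: 50 > 36 holds -> x = 50 - 3 = 47.
Iteration 4: 47 > 36 holds -> x = 47 - 3 = 44.
Iteration 5: 44 > 36 holds -> x = 44 - 3 = 41.
Iteration 6: 41 > 36 holds -> x = 41 - 3 = 38.
Iteration 7: 38 > 36 holds -> x = 38 - 3 = 35.
Iteration 8: 35 > 36 fails; recursion stops.
Total rows emitted: 8.

8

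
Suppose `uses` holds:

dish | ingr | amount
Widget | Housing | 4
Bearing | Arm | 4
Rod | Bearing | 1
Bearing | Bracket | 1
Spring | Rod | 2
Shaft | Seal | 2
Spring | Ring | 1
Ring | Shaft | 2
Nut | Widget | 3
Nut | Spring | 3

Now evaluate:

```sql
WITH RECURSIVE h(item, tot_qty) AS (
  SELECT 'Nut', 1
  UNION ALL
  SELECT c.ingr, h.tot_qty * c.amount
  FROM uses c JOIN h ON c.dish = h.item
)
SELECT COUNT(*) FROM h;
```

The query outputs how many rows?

Base: (Nut, tot_qty=1).
Iteration 1: components of {Nut} -> Spring = 1*3 = 3, Widget = 1*3 = 3.
Iteration 2: components of {Spring,Widget} -> Housing = 3*4 = 12, Ring = 3*1 = 3, Rod = 3*2 = 6.
Iteration 3: components of {Housing,Ring,Rod} -> Bearing = 6*1 = 6, Shaft = 3*2 = 6.
Iteration 4: components of {Bearing,Shaft} -> Arm = 6*4 = 24, Bracket = 6*1 = 6, Seal = 6*2 = 12.
Iteration 5: no further components; recursion stops.
Total rows emitted: 11.

11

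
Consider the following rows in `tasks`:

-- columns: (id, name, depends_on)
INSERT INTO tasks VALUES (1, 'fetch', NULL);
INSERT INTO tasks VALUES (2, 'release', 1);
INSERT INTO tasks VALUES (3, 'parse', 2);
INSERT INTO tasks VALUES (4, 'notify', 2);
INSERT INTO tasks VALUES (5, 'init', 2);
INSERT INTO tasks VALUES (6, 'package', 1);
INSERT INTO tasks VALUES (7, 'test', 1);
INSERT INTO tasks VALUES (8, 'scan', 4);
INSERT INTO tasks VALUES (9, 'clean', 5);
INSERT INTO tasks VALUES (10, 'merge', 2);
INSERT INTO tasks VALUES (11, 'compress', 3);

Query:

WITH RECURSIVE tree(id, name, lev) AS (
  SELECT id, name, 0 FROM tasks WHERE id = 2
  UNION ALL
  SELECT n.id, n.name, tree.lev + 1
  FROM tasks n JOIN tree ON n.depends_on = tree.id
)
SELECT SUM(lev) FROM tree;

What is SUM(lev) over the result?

10

Base: id=2 (release) at lev 0.
Iteration 1: rows with depends_on in {2} -> parse (id 3, lev 1), notify (id 4, lev 1), init (id 5, lev 1), merge (id 10, lev 1).
Iteration 2: rows with depends_on in {3,4,5,10} -> scan (id 8, lev 2), clean (id 9, lev 2), compress (id 11, lev 2).
Iteration 3: no rows with depends_on in {8,9,11}; recursion stops.
SUM(lev) = 0 + 1 + 1 + 1 + 1 + 2 + 2 + 2 = 10.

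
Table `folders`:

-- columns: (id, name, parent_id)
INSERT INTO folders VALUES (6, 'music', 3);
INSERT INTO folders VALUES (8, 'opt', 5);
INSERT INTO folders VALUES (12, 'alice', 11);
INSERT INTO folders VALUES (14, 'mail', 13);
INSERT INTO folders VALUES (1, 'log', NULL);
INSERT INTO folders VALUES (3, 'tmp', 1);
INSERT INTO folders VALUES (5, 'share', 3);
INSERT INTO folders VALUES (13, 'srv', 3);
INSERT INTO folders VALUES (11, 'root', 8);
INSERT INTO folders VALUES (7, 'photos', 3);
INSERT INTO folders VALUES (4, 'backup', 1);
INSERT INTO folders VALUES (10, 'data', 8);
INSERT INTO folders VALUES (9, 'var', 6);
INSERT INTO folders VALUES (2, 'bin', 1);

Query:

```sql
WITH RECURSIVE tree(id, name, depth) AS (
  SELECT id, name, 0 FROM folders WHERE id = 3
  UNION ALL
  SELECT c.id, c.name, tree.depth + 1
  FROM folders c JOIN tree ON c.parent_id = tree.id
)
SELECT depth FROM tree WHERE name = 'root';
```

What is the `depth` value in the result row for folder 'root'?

Base: id=3 (tmp) at depth 0.
Iteration 1: rows with parent_id in {3} -> share (id 5, depth 1), music (id 6, depth 1), photos (id 7, depth 1), srv (id 13, depth 1).
Iteration 2: rows with parent_id in {5,6,7,13} -> opt (id 8, depth 2), var (id 9, depth 2), mail (id 14, depth 2).
Iteration 3: rows with parent_id in {8,9,14} -> data (id 10, depth 3), root (id 11, depth 3).
Iteration 4: rows with parent_id in {10,11} -> alice (id 12, depth 4).
Iteration 5: no rows with parent_id in {12}; recursion stops.

3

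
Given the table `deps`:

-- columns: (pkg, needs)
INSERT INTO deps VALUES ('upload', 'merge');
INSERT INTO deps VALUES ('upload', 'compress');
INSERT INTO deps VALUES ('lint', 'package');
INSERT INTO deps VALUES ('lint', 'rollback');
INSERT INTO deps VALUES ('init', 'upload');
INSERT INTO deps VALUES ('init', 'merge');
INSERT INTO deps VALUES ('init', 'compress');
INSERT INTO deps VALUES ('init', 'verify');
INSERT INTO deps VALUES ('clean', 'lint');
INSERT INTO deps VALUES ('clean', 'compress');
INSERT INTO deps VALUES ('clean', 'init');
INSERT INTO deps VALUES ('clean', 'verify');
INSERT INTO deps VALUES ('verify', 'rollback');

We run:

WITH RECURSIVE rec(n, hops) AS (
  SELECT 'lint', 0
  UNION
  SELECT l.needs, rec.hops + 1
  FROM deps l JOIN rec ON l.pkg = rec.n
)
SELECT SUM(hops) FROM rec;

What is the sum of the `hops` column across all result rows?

2

Base: (lint, hops=0).
Iteration 1: edges from {lint} -> (package, hops=1), (rollback, hops=1).
Iteration 2: no outgoing edges from {package,rollback}; recursion stops.
SUM(hops) = 0 + 1 + 1 = 2.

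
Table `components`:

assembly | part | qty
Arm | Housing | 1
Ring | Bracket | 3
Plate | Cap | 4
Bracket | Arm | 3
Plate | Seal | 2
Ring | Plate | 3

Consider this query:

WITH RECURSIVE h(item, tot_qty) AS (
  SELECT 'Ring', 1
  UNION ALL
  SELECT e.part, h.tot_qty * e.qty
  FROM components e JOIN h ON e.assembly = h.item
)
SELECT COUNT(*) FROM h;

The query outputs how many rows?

Base: (Ring, tot_qty=1).
Iteration 1: components of {Ring} -> Bracket = 1*3 = 3, Plate = 1*3 = 3.
Iteration 2: components of {Bracket,Plate} -> Arm = 3*3 = 9, Cap = 3*4 = 12, Seal = 3*2 = 6.
Iteration 3: components of {Arm,Cap,Seal} -> Housing = 9*1 = 9.
Iteration 4: no further components; recursion stops.
Total rows emitted: 7.

7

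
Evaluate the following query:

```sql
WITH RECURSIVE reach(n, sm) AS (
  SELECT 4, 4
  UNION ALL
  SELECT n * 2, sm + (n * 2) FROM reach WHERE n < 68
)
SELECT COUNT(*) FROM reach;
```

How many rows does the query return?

Base: n=4, sm=4.
Iteration 1: 4 < 68 holds -> n = 4 * 2 = 8, sm = 4 + 8 = 12.
Iteration 2: 8 < 68 holds -> n = 8 * 2 = 16, sm = 12 + 16 = 28.
Iteration 3: 16 < 68 holds -> n = 16 * 2 = 32, sm = 28 + 32 = 60.
Iteration 4: 32 < 68 holds -> n = 32 * 2 = 64, sm = 60 + 64 = 124.
Iteration 5: 64 < 68 holds -> n = 64 * 2 = 128, sm = 124 + 128 = 252.
Iteration 6: 128 < 68 fails; recursion stops.
Total rows emitted: 6.

6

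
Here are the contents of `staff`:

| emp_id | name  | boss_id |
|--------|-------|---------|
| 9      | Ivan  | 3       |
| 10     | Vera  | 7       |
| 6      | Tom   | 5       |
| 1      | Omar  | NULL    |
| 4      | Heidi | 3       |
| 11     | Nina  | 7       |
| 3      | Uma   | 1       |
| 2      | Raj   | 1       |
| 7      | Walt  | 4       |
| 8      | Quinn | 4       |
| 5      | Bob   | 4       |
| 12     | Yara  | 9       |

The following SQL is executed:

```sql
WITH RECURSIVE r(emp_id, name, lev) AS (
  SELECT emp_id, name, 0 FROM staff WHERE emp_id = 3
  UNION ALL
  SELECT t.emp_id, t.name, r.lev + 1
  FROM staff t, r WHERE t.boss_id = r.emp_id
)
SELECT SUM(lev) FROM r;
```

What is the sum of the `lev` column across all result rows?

Base: emp_id=3 (Uma) at lev 0.
Iteration 1: rows with boss_id in {3} -> Heidi (id 4, lev 1), Ivan (id 9, lev 1).
Iteration 2: rows with boss_id in {4,9} -> Bob (id 5, lev 2), Walt (id 7, lev 2), Quinn (id 8, lev 2), Yara (id 12, lev 2).
Iteration 3: rows with boss_id in {5,7,8,12} -> Tom (id 6, lev 3), Vera (id 10, lev 3), Nina (id 11, lev 3).
Iteration 4: no rows with boss_id in {6,10,11}; recursion stops.
SUM(lev) = 0 + 1 + 1 + 2 + 2 + 2 + 2 + 3 + 3 + 3 = 19.

19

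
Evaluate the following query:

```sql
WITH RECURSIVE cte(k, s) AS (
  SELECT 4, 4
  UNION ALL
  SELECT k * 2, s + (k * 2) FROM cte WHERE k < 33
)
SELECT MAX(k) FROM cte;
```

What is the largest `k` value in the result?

64

Base: k=4, s=4.
Iteration 1: 4 < 33 holds -> k = 4 * 2 = 8, s = 4 + 8 = 12.
Iteration 2: 8 < 33 holds -> k = 8 * 2 = 16, s = 12 + 16 = 28.
Iteration 3: 16 < 33 holds -> k = 16 * 2 = 32, s = 28 + 32 = 60.
Iteration 4: 32 < 33 holds -> k = 32 * 2 = 64, s = 60 + 64 = 124.
Iteration 5: 64 < 33 fails; recursion stops.
k values: 4, 8, 16, 32, 64; the maximum is 64.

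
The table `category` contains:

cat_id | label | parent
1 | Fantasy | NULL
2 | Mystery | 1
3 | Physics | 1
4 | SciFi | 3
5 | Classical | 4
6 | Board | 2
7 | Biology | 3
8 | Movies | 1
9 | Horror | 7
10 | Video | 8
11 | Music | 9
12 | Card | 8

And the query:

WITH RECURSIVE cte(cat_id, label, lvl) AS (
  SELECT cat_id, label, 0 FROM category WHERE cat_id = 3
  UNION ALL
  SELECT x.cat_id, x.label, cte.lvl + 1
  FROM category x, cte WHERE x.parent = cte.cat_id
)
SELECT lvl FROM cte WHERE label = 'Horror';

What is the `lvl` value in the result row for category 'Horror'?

2

Base: cat_id=3 (Physics) at lvl 0.
Iteration 1: rows with parent in {3} -> SciFi (id 4, lvl 1), Biology (id 7, lvl 1).
Iteration 2: rows with parent in {4,7} -> Classical (id 5, lvl 2), Horror (id 9, lvl 2).
Iteration 3: rows with parent in {5,9} -> Music (id 11, lvl 3).
Iteration 4: no rows with parent in {11}; recursion stops.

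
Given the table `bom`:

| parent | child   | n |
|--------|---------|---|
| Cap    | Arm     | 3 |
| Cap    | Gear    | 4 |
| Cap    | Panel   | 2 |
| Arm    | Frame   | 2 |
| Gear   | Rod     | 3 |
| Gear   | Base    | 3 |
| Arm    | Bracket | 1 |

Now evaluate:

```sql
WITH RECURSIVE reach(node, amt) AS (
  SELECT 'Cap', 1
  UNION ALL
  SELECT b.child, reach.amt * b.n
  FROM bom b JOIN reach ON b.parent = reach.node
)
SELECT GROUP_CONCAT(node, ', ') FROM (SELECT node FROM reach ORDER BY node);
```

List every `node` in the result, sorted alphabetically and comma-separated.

Base: (Cap, amt=1).
Iteration 1: components of {Cap} -> Arm = 1*3 = 3, Gear = 1*4 = 4, Panel = 1*2 = 2.
Iteration 2: components of {Arm,Gear,Panel} -> Base = 4*3 = 12, Bracket = 3*1 = 3, Frame = 3*2 = 6, Rod = 4*3 = 12.
Iteration 3: no further components; recursion stops.

Arm, Base, Bracket, Cap, Frame, Gear, Panel, Rod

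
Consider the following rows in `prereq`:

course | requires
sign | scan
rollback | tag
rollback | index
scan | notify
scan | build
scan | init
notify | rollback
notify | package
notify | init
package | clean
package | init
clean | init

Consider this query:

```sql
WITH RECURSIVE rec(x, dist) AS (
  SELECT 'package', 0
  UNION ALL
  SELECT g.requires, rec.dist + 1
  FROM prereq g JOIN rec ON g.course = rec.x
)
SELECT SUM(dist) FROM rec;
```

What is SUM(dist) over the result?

Base: (package, dist=0).
Iteration 1: edges from {package} -> (clean, dist=1), (init, dist=1).
Iteration 2: edges from {clean,init} -> (init, dist=2).
Iteration 3: no outgoing edges from {init}; recursion stops.
SUM(dist) = 0 + 1 + 1 + 2 = 4.

4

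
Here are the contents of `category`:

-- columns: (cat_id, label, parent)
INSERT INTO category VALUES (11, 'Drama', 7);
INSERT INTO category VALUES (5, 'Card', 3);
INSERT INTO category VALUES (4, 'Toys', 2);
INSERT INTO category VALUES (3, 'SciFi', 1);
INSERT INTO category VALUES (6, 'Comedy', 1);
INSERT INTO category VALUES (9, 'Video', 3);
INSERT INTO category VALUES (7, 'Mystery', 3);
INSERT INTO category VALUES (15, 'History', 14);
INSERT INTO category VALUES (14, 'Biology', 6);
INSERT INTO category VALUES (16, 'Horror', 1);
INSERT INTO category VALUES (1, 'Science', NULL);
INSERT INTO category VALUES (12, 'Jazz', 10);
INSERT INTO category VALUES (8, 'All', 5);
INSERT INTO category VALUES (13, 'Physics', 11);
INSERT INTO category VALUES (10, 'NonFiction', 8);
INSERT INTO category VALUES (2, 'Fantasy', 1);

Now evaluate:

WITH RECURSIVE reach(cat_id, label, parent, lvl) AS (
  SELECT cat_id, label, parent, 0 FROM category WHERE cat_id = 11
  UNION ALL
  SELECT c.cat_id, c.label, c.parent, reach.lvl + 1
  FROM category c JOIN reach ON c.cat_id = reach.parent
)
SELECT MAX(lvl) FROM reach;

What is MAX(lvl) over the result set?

3

Base: cat_id=11 (Drama), parent=7, lvl 0.
Iteration 1: join on cat_id=7 -> Mystery (id 7, parent=3, lvl 1).
Iteration 2: join on cat_id=3 -> SciFi (id 3, parent=1, lvl 2).
Iteration 3: join on cat_id=1 -> Science (id 1, parent=NULL, lvl 3).
Iteration 4: parent is NULL; no match; recursion stops.
lvl values: 0, 1, 2, 3; the maximum is 3.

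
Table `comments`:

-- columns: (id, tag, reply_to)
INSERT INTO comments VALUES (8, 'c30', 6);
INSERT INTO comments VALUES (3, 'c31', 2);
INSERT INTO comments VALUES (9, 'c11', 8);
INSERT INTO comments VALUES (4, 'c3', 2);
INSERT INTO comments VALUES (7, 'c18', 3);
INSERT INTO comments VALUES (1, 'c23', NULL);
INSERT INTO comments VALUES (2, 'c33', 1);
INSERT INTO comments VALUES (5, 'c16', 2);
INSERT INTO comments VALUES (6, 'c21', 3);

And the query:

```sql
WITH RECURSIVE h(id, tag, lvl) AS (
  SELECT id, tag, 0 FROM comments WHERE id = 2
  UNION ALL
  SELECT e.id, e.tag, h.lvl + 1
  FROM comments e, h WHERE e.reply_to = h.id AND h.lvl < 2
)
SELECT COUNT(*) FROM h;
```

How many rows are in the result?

6

Base: id=2 (c33) at lvl 0.
Iteration 1: rows with reply_to in {2} -> c31 (id 3, lvl 1), c3 (id 4, lvl 1), c16 (id 5, lvl 1).
Iteration 2: rows with reply_to in {3,4,5} -> c21 (id 6, lvl 2), c18 (id 7, lvl 2).
Iteration 3: lvl < 2 fails for all current rows; recursion stops.
Total rows emitted: 6.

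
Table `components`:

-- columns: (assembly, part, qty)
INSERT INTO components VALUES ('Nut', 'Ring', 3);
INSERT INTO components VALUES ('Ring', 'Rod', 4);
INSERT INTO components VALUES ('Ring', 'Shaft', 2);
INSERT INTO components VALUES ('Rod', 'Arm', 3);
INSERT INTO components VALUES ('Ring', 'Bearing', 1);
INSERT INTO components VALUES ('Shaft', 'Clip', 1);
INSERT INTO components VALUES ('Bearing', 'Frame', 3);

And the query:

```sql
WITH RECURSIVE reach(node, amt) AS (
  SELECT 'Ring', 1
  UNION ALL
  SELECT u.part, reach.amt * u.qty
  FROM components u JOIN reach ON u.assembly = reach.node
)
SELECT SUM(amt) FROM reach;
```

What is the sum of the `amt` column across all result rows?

Base: (Ring, amt=1).
Iteration 1: components of {Ring} -> Bearing = 1*1 = 1, Rod = 1*4 = 4, Shaft = 1*2 = 2.
Iteration 2: components of {Bearing,Rod,Shaft} -> Arm = 4*3 = 12, Clip = 2*1 = 2, Frame = 1*3 = 3.
Iteration 3: no further components; recursion stops.
SUM(amt) = 1 + 4 + 2 + 1 + 12 + 2 + 3 = 25.

25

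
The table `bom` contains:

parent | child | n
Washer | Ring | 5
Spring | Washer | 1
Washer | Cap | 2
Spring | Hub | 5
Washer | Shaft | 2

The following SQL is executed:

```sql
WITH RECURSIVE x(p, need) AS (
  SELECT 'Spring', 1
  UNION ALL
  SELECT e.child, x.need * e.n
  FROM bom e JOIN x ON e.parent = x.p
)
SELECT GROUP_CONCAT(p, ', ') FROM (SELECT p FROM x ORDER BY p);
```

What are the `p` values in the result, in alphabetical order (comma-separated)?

Base: (Spring, need=1).
Iteration 1: components of {Spring} -> Hub = 1*5 = 5, Washer = 1*1 = 1.
Iteration 2: components of {Hub,Washer} -> Cap = 1*2 = 2, Ring = 1*5 = 5, Shaft = 1*2 = 2.
Iteration 3: no further components; recursion stops.

Cap, Hub, Ring, Shaft, Spring, Washer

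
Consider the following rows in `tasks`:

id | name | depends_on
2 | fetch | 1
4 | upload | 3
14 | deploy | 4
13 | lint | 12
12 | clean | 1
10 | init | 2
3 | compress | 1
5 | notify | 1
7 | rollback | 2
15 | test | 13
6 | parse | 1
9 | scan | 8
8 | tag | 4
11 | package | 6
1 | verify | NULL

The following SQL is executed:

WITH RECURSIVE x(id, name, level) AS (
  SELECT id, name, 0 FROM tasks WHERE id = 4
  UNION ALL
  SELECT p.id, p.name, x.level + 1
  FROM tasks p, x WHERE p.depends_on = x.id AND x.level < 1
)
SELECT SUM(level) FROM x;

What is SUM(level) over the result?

2

Base: id=4 (upload) at level 0.
Iteration 1: rows with depends_on in {4} -> tag (id 8, level 1), deploy (id 14, level 1).
Iteration 2: level < 1 fails for all current rows; recursion stops.
SUM(level) = 0 + 1 + 1 = 2.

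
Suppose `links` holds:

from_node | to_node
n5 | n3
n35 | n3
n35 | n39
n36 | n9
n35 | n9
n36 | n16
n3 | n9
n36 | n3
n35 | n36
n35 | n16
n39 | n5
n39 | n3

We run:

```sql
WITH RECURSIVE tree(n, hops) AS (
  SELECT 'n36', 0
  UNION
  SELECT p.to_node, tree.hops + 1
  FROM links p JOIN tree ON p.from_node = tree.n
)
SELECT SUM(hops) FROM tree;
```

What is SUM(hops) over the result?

5

Base: (n36, hops=0).
Iteration 1: edges from {n36} -> (n16, hops=1), (n3, hops=1), (n9, hops=1).
Iteration 2: edges from {n16,n3,n9} -> (n9, hops=2).
Iteration 3: no outgoing edges from {n9}; recursion stops.
SUM(hops) = 0 + 1 + 1 + 1 + 2 = 5.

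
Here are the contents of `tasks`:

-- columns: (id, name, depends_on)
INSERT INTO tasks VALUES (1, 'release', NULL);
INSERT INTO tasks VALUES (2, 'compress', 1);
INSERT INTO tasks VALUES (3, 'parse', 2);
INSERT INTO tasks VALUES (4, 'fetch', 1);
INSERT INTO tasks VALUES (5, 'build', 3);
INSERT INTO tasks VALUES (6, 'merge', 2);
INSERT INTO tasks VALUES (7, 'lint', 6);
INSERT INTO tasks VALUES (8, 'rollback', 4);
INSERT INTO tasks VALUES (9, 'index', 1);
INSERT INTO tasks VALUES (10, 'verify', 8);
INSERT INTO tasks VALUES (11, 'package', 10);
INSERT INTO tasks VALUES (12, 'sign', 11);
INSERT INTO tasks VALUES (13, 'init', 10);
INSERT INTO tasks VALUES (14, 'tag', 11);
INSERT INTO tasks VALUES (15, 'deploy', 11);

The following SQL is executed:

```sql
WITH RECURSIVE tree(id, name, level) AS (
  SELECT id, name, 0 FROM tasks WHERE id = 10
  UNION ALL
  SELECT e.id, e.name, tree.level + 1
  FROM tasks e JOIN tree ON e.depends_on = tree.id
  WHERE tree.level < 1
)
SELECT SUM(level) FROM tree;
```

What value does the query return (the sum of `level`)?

2

Base: id=10 (verify) at level 0.
Iteration 1: rows with depends_on in {10} -> package (id 11, level 1), init (id 13, level 1).
Iteration 2: level < 1 fails for all current rows; recursion stops.
SUM(level) = 0 + 1 + 1 = 2.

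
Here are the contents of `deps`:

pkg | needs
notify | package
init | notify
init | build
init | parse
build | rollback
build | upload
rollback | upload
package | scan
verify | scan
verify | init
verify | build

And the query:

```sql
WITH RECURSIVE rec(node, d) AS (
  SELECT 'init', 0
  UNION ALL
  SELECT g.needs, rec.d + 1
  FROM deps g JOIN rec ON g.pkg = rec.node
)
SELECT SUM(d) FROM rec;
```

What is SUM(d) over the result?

Base: (init, d=0).
Iteration 1: edges from {init} -> (build, d=1), (notify, d=1), (parse, d=1).
Iteration 2: edges from {build,notify,parse} -> (package, d=2), (rollback, d=2), (upload, d=2).
Iteration 3: edges from {package,rollback,upload} -> (scan, d=3), (upload, d=3).
Iteration 4: no outgoing edges from {scan,upload}; recursion stops.
SUM(d) = 0 + 1 + 1 + 1 + 2 + 2 + 2 + 3 + 3 = 15.

15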